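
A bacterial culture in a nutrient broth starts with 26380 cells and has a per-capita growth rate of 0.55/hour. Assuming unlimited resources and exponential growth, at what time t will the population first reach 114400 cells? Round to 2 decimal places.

Set N₀·e^(rt) = 114400: e^(0.55·t) = 114400/26380 = 4.3366.
0.55·t = ln(4.3366) = 1.4671, so t = 1.4671/0.55 = 2.6674.

2.67 hours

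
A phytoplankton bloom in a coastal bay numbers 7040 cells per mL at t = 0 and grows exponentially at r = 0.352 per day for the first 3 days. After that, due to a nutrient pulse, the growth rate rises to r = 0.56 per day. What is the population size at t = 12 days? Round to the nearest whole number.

Phase 1: N(3) = 7040·e^(0.352×3) = 7040·e^1.056 = 20238.9.
Phase 2 runs for 12 − 3 = 9 days at r = 0.56.
N(12) = 20238.9·e^(0.56×9) = 20238.9·e^5.04 = 3.126308×10^6.

3126308 cells per mL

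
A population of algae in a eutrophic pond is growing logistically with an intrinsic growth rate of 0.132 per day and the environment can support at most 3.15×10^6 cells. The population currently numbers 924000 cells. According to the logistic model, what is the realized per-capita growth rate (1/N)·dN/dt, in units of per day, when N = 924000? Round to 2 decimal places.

0.09 per day

(1/N)·dN/dt = r(1 − N/K) = 0.132 × (1 − 924000/3.15×10^6).
= 0.132 × 0.70667 = 0.09328.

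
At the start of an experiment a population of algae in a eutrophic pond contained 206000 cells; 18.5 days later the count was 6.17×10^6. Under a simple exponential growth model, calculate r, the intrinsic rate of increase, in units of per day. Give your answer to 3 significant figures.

0.184 per day

From N(t) = N₀·e^(rt): e^(r·18.5) = 6.17×10^6/206000 = 29.951.
r·18.5 = ln(29.951) = 3.3996, so r = 3.3996/18.5 = 0.18376.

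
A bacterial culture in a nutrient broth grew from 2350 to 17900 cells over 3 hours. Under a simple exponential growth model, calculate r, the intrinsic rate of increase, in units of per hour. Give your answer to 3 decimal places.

From N(t) = N₀·e^(rt): e^(r·3) = 17900/2350 = 7.617.
r·3 = ln(7.617) = 2.0304, so r = 2.0304/3 = 0.6768.

0.677 per hour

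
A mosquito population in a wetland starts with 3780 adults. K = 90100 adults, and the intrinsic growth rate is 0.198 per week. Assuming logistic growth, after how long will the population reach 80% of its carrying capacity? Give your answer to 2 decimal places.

A = (K − N₀)/N₀ = (90100 − 3780)/3780 = 22.836.
Solve 90100/(1 + 22.836·e^(−0.198t)) = 72080: 1 + 22.836·e^(−0.198t) = 1.25, so e^(−0.198t) = 0.0109476.
−0.198·t = ln(0.0109476) = -4.5146, so t = 4.5146/0.198 = 22.801.

22.80 weeks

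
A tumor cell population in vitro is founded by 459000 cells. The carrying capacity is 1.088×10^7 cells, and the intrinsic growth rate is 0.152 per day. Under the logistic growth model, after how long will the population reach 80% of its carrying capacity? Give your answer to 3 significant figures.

A = (K − N₀)/N₀ = (1.088×10^7 − 459000)/459000 = 22.704.
Solve 1.088×10^7/(1 + 22.704·e^(−0.152t)) = 8.704×10^6: 1 + 22.704·e^(−0.152t) = 1.25, so e^(−0.152t) = 0.0110114.
−0.152·t = ln(0.0110114) = -4.5088, so t = 4.5088/0.152 = 29.663.

29.7 days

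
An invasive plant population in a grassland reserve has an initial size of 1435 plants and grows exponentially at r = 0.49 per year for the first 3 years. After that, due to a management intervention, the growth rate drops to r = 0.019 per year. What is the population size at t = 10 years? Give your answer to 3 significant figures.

Phase 1: N(3) = 1435·e^(0.49×3) = 1435·e^1.47 = 6241.15.
Phase 2 runs for 10 − 3 = 7 years at r = 0.019.
N(10) = 6241.15·e^(0.019×7) = 6241.15·e^0.133 = 7128.96.

7130 plants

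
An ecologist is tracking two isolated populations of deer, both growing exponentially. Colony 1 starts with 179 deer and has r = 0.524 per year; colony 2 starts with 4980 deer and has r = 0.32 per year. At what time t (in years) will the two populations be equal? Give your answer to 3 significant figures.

16.3 years

Set 179·e^(0.524t) = 4980·e^(0.32t).
e^((0.524 − 0.32)t) = 4980/179 → e^(0.204·t) = 27.821.
0.204·t = ln(27.821) = 3.3258, so t = 3.3258/0.204 = 16.303.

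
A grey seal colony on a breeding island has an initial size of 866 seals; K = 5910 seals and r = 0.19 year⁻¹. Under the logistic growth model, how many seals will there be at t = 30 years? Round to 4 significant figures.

5797 seals

A = (K − N₀)/N₀ = (5910 − 866)/866 = 5.8245.
N(t) = K/(1 + A·e^(−rt)) = 5910/(1 + 5.8245×e^(−0.19×30)).
e^(−5.7) = 0.003346; denominator = 1 + 5.8245×0.003346 = 1.0195.
N = 5910/1.0195 = 5797.02.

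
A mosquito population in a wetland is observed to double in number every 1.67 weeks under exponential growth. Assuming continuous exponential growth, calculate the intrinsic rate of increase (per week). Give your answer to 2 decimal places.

0.42 per week

r = ln(2)/t_d = 0.6931/1.67 = 0.41506.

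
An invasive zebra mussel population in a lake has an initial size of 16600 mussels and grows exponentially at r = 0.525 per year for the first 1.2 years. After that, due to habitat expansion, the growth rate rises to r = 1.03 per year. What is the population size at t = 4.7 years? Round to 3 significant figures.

Phase 1: N(1.2) = 16600·e^(0.525×1.2) = 16600·e^0.63 = 31168.3.
Phase 2 runs for 4.7 − 1.2 = 3.5 years at r = 1.03.
N(4.7) = 31168.3·e^(1.03×3.5) = 31168.3·e^3.605 = 1.146424×10^6.

1150000 mussels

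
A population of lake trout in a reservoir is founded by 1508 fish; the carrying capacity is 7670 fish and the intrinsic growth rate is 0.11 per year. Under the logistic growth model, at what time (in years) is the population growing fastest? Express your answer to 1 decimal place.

12.8 years

Logistic growth is fastest at N = K/2 = 3835.
A = (K − N₀)/N₀ = 4.0862. Set K/(1 + A·e^(−rt)) = K/2 → A·e^(−rt) = 1.
e^(−0.11t) = 1/4.0862 = 0.244726, so t = ln(4.0862)/0.11 = 1.4076/0.11 = 12.797.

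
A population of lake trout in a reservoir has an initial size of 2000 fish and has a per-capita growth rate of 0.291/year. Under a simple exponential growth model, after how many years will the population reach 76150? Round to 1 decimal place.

Set N₀·e^(rt) = 76150: e^(0.291·t) = 76150/2000 = 38.075.
0.291·t = ln(38.075) = 3.6396, so t = 3.6396/0.291 = 12.507.

12.5 years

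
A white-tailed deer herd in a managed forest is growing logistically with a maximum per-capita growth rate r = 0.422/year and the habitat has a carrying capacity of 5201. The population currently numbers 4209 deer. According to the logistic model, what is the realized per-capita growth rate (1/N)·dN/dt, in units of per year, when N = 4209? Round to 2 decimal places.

(1/N)·dN/dt = r(1 − N/K) = 0.422 × (1 − 4209/5201).
= 0.422 × 0.19073 = 0.080489.

0.08 per year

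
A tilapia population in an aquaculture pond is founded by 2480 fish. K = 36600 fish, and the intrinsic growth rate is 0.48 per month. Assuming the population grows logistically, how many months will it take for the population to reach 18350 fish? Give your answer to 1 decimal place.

5.5 months

A = (K − N₀)/N₀ = (36600 − 2480)/2480 = 13.758.
Solve 36600/(1 + 13.758·e^(−0.48t)) = 18350: 1 + 13.758·e^(−0.48t) = 1.9946, so e^(−0.48t) = 0.0722885.
−0.48·t = ln(0.0722885) = -2.6271, so t = 2.6271/0.48 = 5.4731.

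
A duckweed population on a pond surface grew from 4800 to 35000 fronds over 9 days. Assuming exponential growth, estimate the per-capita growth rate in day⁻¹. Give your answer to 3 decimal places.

0.221 per day

From N(t) = N₀·e^(rt): e^(r·9) = 35000/4800 = 7.2917.
r·9 = ln(7.2917) = 1.9867, so r = 1.9867/9 = 0.22075.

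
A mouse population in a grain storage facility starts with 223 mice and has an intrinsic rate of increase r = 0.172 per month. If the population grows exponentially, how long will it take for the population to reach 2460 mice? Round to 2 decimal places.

Set N₀·e^(rt) = 2460: e^(0.172·t) = 2460/223 = 11.031.
0.172·t = ln(11.031) = 2.4007, so t = 2.4007/0.172 = 13.958.

13.96 months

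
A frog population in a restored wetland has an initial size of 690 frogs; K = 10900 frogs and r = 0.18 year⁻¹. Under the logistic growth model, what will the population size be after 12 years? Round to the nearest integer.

4027 frogs

A = (K − N₀)/N₀ = (10900 − 690)/690 = 14.797.
N(t) = K/(1 + A·e^(−rt)) = 10900/(1 + 14.797×e^(−0.18×12)).
e^(−2.16) = 0.11533; denominator = 1 + 14.797×0.11533 = 2.7065.
N = 10900/2.7065 = 4027.38.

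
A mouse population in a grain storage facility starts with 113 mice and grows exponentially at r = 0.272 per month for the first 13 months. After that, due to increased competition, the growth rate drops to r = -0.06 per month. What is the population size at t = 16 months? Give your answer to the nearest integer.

Phase 1: N(13) = 113·e^(0.272×13) = 113·e^3.536 = 3879.21.
Phase 2 runs for 16 − 13 = 3 months at r = -0.06.
N(16) = 3879.21·e^(-0.06×3) = 3879.21·e^-0.18 = 3240.19.

3240 mice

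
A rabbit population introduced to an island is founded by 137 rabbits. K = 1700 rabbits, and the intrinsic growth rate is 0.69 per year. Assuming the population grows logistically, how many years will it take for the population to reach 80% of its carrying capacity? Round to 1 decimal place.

5.5 years

A = (K − N₀)/N₀ = (1700 − 137)/137 = 11.409.
Solve 1700/(1 + 11.409·e^(−0.69t)) = 1360: 1 + 11.409·e^(−0.69t) = 1.25, so e^(−0.69t) = 0.021913.
−0.69·t = ln(0.021913) = -3.8207, so t = 3.8207/0.69 = 5.5372.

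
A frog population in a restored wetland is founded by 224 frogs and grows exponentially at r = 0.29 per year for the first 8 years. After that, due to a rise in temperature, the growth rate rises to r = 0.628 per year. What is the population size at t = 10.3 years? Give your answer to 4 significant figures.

Phase 1: N(8) = 224·e^(0.29×8) = 224·e^2.32 = 2279.35.
Phase 2 runs for 10.3 − 8 = 2.3 years at r = 0.628.
N(10.3) = 2279.35·e^(0.628×2.3) = 2279.35·e^1.444 = 9662.87.

9663 frogs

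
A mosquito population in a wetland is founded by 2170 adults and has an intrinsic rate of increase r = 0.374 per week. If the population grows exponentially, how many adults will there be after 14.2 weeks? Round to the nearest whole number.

439451 adults

N(t) = N₀·e^(rt) = 2170 × e^(0.374×14.2) = 2170 × e^5.311.
e^5.311 ≈ 202.51, so N ≈ 2170 × 202.51 = 439451.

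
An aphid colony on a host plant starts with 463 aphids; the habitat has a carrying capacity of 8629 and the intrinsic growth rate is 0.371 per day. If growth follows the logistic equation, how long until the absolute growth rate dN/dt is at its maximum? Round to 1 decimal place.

7.7 days

Logistic growth is fastest at N = K/2 = 4314.5.
A = (K − N₀)/N₀ = 17.637. Set K/(1 + A·e^(−rt)) = K/2 → A·e^(−rt) = 1.
e^(−0.371t) = 1/17.637 = 0.0566985, so t = ln(17.637)/0.371 = 2.87/0.371 = 7.7359.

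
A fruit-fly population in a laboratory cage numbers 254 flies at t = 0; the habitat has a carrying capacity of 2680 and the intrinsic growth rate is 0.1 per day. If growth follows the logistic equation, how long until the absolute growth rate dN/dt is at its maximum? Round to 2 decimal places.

Logistic growth is fastest at N = K/2 = 1340.
A = (K − N₀)/N₀ = 9.5512. Set K/(1 + A·e^(−rt)) = K/2 → A·e^(−rt) = 1.
e^(−0.1t) = 1/9.5512 = 0.104699, so t = ln(9.5512)/0.1 = 2.2567/0.1 = 22.567.

22.57 days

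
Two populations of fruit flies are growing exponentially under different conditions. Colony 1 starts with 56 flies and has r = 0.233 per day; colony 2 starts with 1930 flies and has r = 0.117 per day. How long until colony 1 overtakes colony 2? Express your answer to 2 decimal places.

Set 56·e^(0.233t) = 1930·e^(0.117t).
e^((0.233 − 0.117)t) = 1930/56 → e^(0.116·t) = 34.464.
0.116·t = ln(34.464) = 3.5399, so t = 3.5399/0.116 = 30.517.

30.52 days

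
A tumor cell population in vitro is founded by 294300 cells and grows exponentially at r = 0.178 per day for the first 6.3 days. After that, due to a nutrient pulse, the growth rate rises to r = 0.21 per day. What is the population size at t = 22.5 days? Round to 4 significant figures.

27120000 cells

Phase 1: N(6.3) = 294300·e^(0.178×6.3) = 294300·e^1.121 = 903250.
Phase 2 runs for 22.5 − 6.3 = 16.2 days at r = 0.21.
N(22.5) = 903250·e^(0.21×16.2) = 903250·e^3.402 = 2.711927×10^7.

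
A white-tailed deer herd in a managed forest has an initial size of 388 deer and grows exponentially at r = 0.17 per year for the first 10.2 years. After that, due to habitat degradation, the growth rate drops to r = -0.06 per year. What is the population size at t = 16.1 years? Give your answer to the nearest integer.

Phase 1: N(10.2) = 388·e^(0.17×10.2) = 388·e^1.734 = 2197.35.
Phase 2 runs for 16.1 − 10.2 = 5.9 years at r = -0.06.
N(16.1) = 2197.35·e^(-0.06×5.9) = 2197.35·e^-0.354 = 1542.26.

1542 deer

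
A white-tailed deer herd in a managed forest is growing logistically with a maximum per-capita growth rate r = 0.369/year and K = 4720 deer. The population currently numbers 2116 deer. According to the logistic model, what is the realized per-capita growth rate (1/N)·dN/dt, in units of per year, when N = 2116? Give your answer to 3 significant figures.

0.204 per year

(1/N)·dN/dt = r(1 − N/K) = 0.369 × (1 − 2116/4720).
= 0.369 × 0.55169 = 0.20358.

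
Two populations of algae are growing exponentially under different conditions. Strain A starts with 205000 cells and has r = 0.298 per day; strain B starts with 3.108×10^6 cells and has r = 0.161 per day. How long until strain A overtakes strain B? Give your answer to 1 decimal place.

Set 205000·e^(0.298t) = 3.108×10^6·e^(0.161t).
e^((0.298 − 0.161)t) = 3.108×10^6/205000 → e^(0.137·t) = 15.161.
0.137·t = ln(15.161) = 2.7187, so t = 2.7187/0.137 = 19.845.

19.8 days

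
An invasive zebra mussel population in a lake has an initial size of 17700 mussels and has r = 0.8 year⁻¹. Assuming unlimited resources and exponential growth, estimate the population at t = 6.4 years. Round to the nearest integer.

N(t) = N₀·e^(rt) = 17700 × e^(0.8×6.4) = 17700 × e^5.12.
e^5.12 ≈ 167.34, so N ≈ 17700 × 167.34 = 2.961836×10^6.

2961836 mussels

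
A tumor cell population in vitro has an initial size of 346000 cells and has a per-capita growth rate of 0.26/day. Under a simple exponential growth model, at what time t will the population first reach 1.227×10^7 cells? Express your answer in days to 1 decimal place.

Set N₀·e^(rt) = 1.227×10^7: e^(0.26·t) = 1.227×10^7/346000 = 35.462.
0.26·t = ln(35.462) = 3.5685, so t = 3.5685/0.26 = 13.725.

13.7 days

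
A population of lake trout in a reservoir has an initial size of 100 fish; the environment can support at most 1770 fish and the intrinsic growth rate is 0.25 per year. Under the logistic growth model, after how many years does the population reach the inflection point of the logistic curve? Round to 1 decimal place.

11.3 years

Logistic growth is fastest at N = K/2 = 885.
A = (K − N₀)/N₀ = 16.7. Set K/(1 + A·e^(−rt)) = K/2 → A·e^(−rt) = 1.
e^(−0.25t) = 1/16.7 = 0.0598802, so t = ln(16.7)/0.25 = 2.8154/0.25 = 11.262.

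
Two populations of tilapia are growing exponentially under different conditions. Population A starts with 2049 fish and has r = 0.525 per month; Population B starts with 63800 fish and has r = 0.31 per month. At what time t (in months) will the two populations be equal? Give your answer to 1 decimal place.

16.0 months

Set 2049·e^(0.525t) = 63800·e^(0.31t).
e^((0.525 − 0.31)t) = 63800/2049 → e^(0.215·t) = 31.137.
0.215·t = ln(31.137) = 3.4384, so t = 3.4384/0.215 = 15.993.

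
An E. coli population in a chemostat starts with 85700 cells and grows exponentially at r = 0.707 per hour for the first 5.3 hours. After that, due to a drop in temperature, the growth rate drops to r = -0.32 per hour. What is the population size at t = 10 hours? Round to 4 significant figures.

807500 cells

Phase 1: N(5.3) = 85700·e^(0.707×5.3) = 85700·e^3.747 = 3.633504×10^6.
Phase 2 runs for 10 − 5.3 = 4.7 hours at r = -0.32.
N(10) = 3.633504×10^6·e^(-0.32×4.7) = 3.633504×10^6·e^-1.504 = 807508.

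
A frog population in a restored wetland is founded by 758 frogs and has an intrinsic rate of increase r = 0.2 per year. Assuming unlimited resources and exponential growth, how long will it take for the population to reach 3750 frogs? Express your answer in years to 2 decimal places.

Set N₀·e^(rt) = 3750: e^(0.2·t) = 3750/758 = 4.9472.
0.2·t = ln(4.9472) = 1.5988, so t = 1.5988/0.2 = 7.9941.

7.99 years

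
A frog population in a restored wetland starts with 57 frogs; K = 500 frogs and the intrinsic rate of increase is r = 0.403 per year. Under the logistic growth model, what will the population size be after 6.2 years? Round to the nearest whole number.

A = (K − N₀)/N₀ = (500 − 57)/57 = 7.7719.
N(t) = K/(1 + A·e^(−rt)) = 500/(1 + 7.7719×e^(−0.403×6.2)).
e^(−2.499) = 0.0822; denominator = 1 + 7.7719×0.0822 = 1.6389.
N = 500/1.6389 = 305.091.

305 frogs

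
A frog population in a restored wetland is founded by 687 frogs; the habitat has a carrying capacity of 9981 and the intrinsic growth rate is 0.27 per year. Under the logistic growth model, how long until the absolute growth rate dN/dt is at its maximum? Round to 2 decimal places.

Logistic growth is fastest at N = K/2 = 4990.5.
A = (K − N₀)/N₀ = 13.528. Set K/(1 + A·e^(−rt)) = K/2 → A·e^(−rt) = 1.
e^(−0.27t) = 1/13.528 = 0.0739187, so t = ln(13.528)/0.27 = 2.6048/0.27 = 9.6474.

9.65 years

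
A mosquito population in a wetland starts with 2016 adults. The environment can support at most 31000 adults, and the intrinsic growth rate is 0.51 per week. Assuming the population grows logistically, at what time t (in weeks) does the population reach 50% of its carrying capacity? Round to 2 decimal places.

A = (K − N₀)/N₀ = (31000 − 2016)/2016 = 14.377.
Solve 31000/(1 + 14.377·e^(−0.51t)) = 15500: 1 + 14.377·e^(−0.51t) = 2, so e^(−0.51t) = 0.0695556.
−0.51·t = ln(0.0695556) = -2.6656, so t = 2.6656/0.51 = 5.2267.

5.23 weeks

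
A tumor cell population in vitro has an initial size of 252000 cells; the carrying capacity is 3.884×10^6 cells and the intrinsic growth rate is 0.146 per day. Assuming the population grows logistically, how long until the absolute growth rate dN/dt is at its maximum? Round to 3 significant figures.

Logistic growth is fastest at N = K/2 = 1.942×10^6.
A = (K − N₀)/N₀ = 14.413. Set K/(1 + A·e^(−rt)) = K/2 → A·e^(−rt) = 1.
e^(−0.146t) = 1/14.413 = 0.0693833, so t = ln(14.413)/0.146 = 2.6681/0.146 = 18.275.

18.3 days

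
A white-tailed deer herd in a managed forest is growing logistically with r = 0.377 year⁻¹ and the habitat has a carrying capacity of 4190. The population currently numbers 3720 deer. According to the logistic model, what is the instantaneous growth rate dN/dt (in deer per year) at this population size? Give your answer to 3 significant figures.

dN/dt = rN(1 − N/K) = 0.377 × 3720 × (1 − 3720/4190).
1 − 3720/4190 = 0.11217; dN/dt = 0.377 × 3720 × 0.11217 = 157.31.

157 deer per year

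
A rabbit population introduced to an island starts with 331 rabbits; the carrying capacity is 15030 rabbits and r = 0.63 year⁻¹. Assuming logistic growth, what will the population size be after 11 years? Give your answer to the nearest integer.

14404 rabbits

A = (K − N₀)/N₀ = (15030 − 331)/331 = 44.408.
N(t) = K/(1 + A·e^(−rt)) = 15030/(1 + 44.408×e^(−0.63×11)).
e^(−6.93) = 0.000978; denominator = 1 + 44.408×0.000978 = 1.0434.
N = 15030/1.0434 = 14404.4.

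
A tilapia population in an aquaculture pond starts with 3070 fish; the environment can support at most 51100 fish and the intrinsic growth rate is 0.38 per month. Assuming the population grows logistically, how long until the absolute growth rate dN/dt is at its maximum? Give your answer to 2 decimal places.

7.24 months

Logistic growth is fastest at N = K/2 = 25550.
A = (K − N₀)/N₀ = 15.645. Set K/(1 + A·e^(−rt)) = K/2 → A·e^(−rt) = 1.
e^(−0.38t) = 1/15.645 = 0.0639184, so t = ln(15.645)/0.38 = 2.7501/0.38 = 7.2372.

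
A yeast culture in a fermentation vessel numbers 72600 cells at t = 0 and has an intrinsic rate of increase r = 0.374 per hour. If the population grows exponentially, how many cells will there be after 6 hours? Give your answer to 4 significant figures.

684700 cells

N(t) = N₀·e^(rt) = 72600 × e^(0.374×6) = 72600 × e^2.244.
e^2.244 ≈ 9.431, so N ≈ 72600 × 9.431 = 684689.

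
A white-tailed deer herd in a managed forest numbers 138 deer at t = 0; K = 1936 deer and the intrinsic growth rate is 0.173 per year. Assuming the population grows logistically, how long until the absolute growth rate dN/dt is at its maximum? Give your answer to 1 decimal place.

14.8 years

Logistic growth is fastest at N = K/2 = 968.
A = (K − N₀)/N₀ = 13.029. Set K/(1 + A·e^(−rt)) = K/2 → A·e^(−rt) = 1.
e^(−0.173t) = 1/13.029 = 0.0767519, so t = ln(13.029)/0.173 = 2.5672/0.173 = 14.839.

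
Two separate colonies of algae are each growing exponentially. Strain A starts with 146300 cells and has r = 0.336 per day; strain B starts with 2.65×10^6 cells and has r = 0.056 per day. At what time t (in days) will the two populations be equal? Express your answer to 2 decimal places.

Set 146300·e^(0.336t) = 2.65×10^6·e^(0.056t).
e^((0.336 − 0.056)t) = 2.65×10^6/146300 → e^(0.28·t) = 18.113.
0.28·t = ln(18.113) = 2.8967, so t = 2.8967/0.28 = 10.345.

10.35 days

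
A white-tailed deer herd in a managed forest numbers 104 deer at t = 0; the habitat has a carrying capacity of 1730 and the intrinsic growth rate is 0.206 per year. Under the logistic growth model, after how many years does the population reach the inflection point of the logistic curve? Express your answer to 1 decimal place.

13.3 years

Logistic growth is fastest at N = K/2 = 865.
A = (K − N₀)/N₀ = 15.635. Set K/(1 + A·e^(−rt)) = K/2 → A·e^(−rt) = 1.
e^(−0.206t) = 1/15.635 = 0.0639606, so t = ln(15.635)/0.206 = 2.7495/0.206 = 13.347.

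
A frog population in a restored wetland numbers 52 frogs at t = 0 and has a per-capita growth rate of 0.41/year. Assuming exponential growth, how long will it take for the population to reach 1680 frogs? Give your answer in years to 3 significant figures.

8.48 years

Set N₀·e^(rt) = 1680: e^(0.41·t) = 1680/52 = 32.308.
0.41·t = ln(32.308) = 3.4753, so t = 3.4753/0.41 = 8.4764.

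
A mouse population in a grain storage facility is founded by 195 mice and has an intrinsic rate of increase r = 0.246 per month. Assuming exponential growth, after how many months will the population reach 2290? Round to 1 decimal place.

10.0 months

Set N₀·e^(rt) = 2290: e^(0.246·t) = 2290/195 = 11.744.
0.246·t = ln(11.744) = 2.4633, so t = 2.4633/0.246 = 10.013.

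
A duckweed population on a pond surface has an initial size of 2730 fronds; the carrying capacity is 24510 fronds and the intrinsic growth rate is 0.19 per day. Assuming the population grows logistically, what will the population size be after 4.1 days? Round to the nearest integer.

5259 fronds

A = (K − N₀)/N₀ = (24510 − 2730)/2730 = 7.978.
N(t) = K/(1 + A·e^(−rt)) = 24510/(1 + 7.978×e^(−0.19×4.1)).
e^(−0.779) = 0.45886; denominator = 1 + 7.978×0.45886 = 4.6608.
N = 24510/4.6608 = 5258.72.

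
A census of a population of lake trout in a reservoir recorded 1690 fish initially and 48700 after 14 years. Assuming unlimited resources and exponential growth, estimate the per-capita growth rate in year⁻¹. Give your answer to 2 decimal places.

0.24 per year

From N(t) = N₀·e^(rt): e^(r·14) = 48700/1690 = 28.817.
r·14 = ln(28.817) = 3.361, so r = 3.361/14 = 0.24007.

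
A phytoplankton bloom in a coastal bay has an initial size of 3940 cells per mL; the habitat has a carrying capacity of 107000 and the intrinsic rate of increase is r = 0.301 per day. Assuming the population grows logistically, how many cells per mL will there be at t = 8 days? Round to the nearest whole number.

31902 cells per mL

A = (K − N₀)/N₀ = (107000 − 3940)/3940 = 26.157.
N(t) = K/(1 + A·e^(−rt)) = 107000/(1 + 26.157×e^(−0.301×8)).
e^(−2.408) = 0.089995; denominator = 1 + 26.157×0.089995 = 3.354.
N = 107000/3.354 = 31901.9.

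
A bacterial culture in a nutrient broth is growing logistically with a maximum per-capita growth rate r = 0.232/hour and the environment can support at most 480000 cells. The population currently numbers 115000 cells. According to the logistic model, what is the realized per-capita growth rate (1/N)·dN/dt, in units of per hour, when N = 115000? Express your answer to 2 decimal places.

0.18 per hour

(1/N)·dN/dt = r(1 − N/K) = 0.232 × (1 − 115000/480000).
= 0.232 × 0.76042 = 0.17642.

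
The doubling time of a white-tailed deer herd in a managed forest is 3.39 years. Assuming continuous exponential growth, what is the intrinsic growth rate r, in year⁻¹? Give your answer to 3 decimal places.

0.204 per year

r = ln(2)/t_d = 0.6931/3.39 = 0.20447.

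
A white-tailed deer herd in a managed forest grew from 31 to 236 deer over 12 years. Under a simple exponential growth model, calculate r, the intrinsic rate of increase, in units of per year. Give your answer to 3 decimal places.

0.169 per year

From N(t) = N₀·e^(rt): e^(r·12) = 236/31 = 7.6129.
r·12 = ln(7.6129) = 2.0298, so r = 2.0298/12 = 0.16915.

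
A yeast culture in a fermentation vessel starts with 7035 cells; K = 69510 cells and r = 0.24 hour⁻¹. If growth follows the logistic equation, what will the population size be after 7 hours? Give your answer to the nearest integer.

A = (K − N₀)/N₀ = (69510 − 7035)/7035 = 8.8806.
N(t) = K/(1 + A·e^(−rt)) = 69510/(1 + 8.8806×e^(−0.24×7)).
e^(−1.68) = 0.18637; denominator = 1 + 8.8806×0.18637 = 2.6551.
N = 69510/2.6551 = 26179.7.

26180 cells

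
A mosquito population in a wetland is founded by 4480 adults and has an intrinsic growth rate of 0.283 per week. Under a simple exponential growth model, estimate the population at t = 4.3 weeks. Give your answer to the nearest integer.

N(t) = N₀·e^(rt) = 4480 × e^(0.283×4.3) = 4480 × e^1.217.
e^1.217 ≈ 3.3767, so N ≈ 4480 × 3.3767 = 15127.6.

15128 adults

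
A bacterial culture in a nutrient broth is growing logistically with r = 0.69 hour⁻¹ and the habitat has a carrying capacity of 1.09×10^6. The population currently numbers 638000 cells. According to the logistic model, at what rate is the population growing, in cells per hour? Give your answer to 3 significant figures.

dN/dt = rN(1 − N/K) = 0.69 × 638000 × (1 − 638000/1.09×10^6).
1 − 638000/1.09×10^6 = 0.41468; dN/dt = 0.69 × 638000 × 0.41468 = 1.8255×10^5.

183000 cells per hour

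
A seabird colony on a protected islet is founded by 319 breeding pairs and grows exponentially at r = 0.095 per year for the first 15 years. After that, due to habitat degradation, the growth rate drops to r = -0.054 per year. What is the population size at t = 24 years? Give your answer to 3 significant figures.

Phase 1: N(15) = 319·e^(0.095×15) = 319·e^1.425 = 1326.36.
Phase 2 runs for 24 − 15 = 9 years at r = -0.054.
N(24) = 1326.36·e^(-0.054×9) = 1326.36·e^-0.486 = 815.818.

816 breeding pairs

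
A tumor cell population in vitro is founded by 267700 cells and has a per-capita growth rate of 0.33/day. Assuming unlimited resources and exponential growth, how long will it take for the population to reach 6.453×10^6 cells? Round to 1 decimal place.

Set N₀·e^(rt) = 6.453×10^6: e^(0.33·t) = 6.453×10^6/267700 = 24.105.
0.33·t = ln(24.105) = 3.1824, so t = 3.1824/0.33 = 9.6437.

9.6 days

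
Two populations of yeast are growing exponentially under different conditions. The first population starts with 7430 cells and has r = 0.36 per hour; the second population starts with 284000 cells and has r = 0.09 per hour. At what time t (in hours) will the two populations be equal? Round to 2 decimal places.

13.49 hours

Set 7430·e^(0.36t) = 284000·e^(0.09t).
e^((0.36 − 0.09)t) = 284000/7430 → e^(0.27·t) = 38.223.
0.27·t = ln(38.223) = 3.6434, so t = 3.6434/0.27 = 13.494.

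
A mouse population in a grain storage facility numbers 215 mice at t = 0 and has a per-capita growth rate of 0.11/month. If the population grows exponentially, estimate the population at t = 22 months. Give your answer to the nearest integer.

N(t) = N₀·e^(rt) = 215 × e^(0.11×22) = 215 × e^2.42.
e^2.42 ≈ 11.246, so N ≈ 215 × 11.246 = 2417.86.

2418 mice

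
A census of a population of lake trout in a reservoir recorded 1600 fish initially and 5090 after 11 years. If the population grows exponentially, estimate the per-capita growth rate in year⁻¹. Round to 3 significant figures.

0.105 per year

From N(t) = N₀·e^(rt): e^(r·11) = 5090/1600 = 3.1812.
r·11 = ln(3.1812) = 1.1573, so r = 1.1573/11 = 0.10521.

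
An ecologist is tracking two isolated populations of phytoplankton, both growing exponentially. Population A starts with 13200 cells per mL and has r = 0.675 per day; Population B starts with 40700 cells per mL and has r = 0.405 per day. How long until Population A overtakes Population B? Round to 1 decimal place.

Set 13200·e^(0.675t) = 40700·e^(0.405t).
e^((0.675 − 0.405)t) = 40700/13200 → e^(0.27·t) = 3.0833.
0.27·t = ln(3.0833) = 1.126, so t = 1.126/0.27 = 4.1704.

4.2 days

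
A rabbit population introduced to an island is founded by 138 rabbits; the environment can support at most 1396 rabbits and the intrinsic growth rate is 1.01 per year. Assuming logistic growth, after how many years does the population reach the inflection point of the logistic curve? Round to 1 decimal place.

Logistic growth is fastest at N = K/2 = 698.
A = (K − N₀)/N₀ = 9.1159. Set K/(1 + A·e^(−rt)) = K/2 → A·e^(−rt) = 1.
e^(−1.01t) = 1/9.1159 = 0.109698, so t = ln(9.1159)/1.01 = 2.21/1.01 = 2.1881.

2.2 years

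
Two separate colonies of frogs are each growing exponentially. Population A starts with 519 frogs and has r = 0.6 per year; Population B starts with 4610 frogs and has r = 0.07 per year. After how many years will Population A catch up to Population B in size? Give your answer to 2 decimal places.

Set 519·e^(0.6t) = 4610·e^(0.07t).
e^((0.6 − 0.07)t) = 4610/519 → e^(0.53·t) = 8.8825.
0.53·t = ln(8.8825) = 2.1841, so t = 2.1841/0.53 = 4.1209.

4.12 years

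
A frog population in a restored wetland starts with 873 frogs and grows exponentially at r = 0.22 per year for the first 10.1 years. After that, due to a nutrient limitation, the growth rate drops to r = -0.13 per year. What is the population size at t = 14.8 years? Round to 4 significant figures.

4372 frogs

Phase 1: N(10.1) = 873·e^(0.22×10.1) = 873·e^2.222 = 8054.09.
Phase 2 runs for 14.8 − 10.1 = 4.7 years at r = -0.13.
N(14.8) = 8054.09·e^(-0.13×4.7) = 8054.09·e^-0.611 = 4371.82.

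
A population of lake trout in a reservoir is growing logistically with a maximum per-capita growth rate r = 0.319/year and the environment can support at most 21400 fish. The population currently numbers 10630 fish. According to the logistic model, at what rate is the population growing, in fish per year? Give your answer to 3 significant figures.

1710 fish per year

dN/dt = rN(1 − N/K) = 0.319 × 10630 × (1 − 10630/21400).
1 − 10630/21400 = 0.50327; dN/dt = 0.319 × 10630 × 0.50327 = 1706.6.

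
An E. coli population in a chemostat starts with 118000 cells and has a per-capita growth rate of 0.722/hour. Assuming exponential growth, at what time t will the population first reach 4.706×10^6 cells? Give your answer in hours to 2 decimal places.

Set N₀·e^(rt) = 4.706×10^6: e^(0.722·t) = 4.706×10^6/118000 = 39.881.
0.722·t = ln(39.881) = 3.6859, so t = 3.6859/0.722 = 5.1051.

5.11 hours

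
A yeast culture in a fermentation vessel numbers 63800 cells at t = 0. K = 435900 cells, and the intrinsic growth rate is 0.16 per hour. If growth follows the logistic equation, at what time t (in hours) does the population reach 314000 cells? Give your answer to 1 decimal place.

16.9 hours

A = (K − N₀)/N₀ = (435900 − 63800)/63800 = 5.8323.
Solve 435900/(1 + 5.8323·e^(−0.16t)) = 314000: 1 + 5.8323·e^(−0.16t) = 1.3882, so e^(−0.16t) = 0.0665633.
−0.16·t = ln(0.0665633) = -2.7096, so t = 2.7096/0.16 = 16.935.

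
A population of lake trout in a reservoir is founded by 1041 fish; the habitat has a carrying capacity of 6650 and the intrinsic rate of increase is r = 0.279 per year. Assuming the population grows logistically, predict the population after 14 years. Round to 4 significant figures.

A = (K − N₀)/N₀ = (6650 − 1041)/1041 = 5.3881.
N(t) = K/(1 + A·e^(−rt)) = 6650/(1 + 5.3881×e^(−0.279×14)).
e^(−3.906) = 0.020121; denominator = 1 + 5.3881×0.020121 = 1.1084.
N = 6650/1.1084 = 5999.57.

6000 fish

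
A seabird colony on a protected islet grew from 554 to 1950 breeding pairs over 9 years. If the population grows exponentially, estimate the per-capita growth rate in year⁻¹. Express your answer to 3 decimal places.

From N(t) = N₀·e^(rt): e^(r·9) = 1950/554 = 3.5199.
r·9 = ln(3.5199) = 1.2584, so r = 1.2584/9 = 0.13982.

0.140 per year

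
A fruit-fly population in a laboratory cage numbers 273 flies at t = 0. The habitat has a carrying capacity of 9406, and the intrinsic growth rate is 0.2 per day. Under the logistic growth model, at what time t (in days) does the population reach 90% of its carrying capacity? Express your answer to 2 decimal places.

28.54 days

A = (K − N₀)/N₀ = (9406 − 273)/273 = 33.454.
Solve 9406/(1 + 33.454·e^(−0.2t)) = 8465.4: 1 + 33.454·e^(−0.2t) = 1.1111, so e^(−0.2t) = 0.00332129.
−0.2·t = ln(0.00332129) = -5.7074, so t = 5.7074/0.2 = 28.537.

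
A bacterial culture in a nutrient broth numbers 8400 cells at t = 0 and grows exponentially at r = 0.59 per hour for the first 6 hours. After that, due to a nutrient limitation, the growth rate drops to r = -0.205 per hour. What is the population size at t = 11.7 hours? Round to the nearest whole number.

Phase 1: N(6) = 8400·e^(0.59×6) = 8400·e^3.54 = 289522.
Phase 2 runs for 11.7 − 6 = 5.7 hours at r = -0.205.
N(11.7) = 289522·e^(-0.205×5.7) = 289522·e^-1.168 = 89993.

89993 cells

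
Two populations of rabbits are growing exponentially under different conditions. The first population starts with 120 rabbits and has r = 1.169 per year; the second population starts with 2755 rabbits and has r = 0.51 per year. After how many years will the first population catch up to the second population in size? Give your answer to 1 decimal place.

Set 120·e^(1.169t) = 2755·e^(0.51t).
e^((1.169 − 0.51)t) = 2755/120 → e^(0.659·t) = 22.958.
0.659·t = ln(22.958) = 3.1337, so t = 3.1337/0.659 = 4.7552.

4.8 years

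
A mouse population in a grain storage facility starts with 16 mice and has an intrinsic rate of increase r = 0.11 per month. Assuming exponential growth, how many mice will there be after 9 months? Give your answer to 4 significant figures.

N(t) = N₀·e^(rt) = 16 × e^(0.11×9) = 16 × e^0.99.
e^0.99 ≈ 2.6912, so N ≈ 16 × 2.6912 = 43.0598.

43.06 mice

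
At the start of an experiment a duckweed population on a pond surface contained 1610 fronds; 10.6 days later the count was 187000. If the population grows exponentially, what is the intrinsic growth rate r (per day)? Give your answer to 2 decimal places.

0.45 per day

From N(t) = N₀·e^(rt): e^(r·10.6) = 187000/1610 = 116.15.
r·10.6 = ln(116.15) = 4.7549, so r = 4.7549/10.6 = 0.44857.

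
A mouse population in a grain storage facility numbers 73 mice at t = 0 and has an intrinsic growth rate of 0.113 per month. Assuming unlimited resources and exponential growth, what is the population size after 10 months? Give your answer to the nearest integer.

N(t) = N₀·e^(rt) = 73 × e^(0.113×10) = 73 × e^1.13.
e^1.13 ≈ 3.0957, so N ≈ 73 × 3.0957 = 225.983.

226 mice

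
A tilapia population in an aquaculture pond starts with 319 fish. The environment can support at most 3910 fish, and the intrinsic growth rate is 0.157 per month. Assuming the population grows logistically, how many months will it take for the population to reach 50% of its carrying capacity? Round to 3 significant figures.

A = (K − N₀)/N₀ = (3910 − 319)/319 = 11.257.
Solve 3910/(1 + 11.257·e^(−0.157t)) = 1955: 1 + 11.257·e^(−0.157t) = 2, so e^(−0.157t) = 0.0888332.
−0.157·t = ln(0.0888332) = -2.421, so t = 2.421/0.157 = 15.42.

15.4 months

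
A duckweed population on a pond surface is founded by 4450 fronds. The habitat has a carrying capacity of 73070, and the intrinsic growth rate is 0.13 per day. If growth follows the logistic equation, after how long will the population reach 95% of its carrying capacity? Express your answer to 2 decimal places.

A = (K − N₀)/N₀ = (73070 − 4450)/4450 = 15.42.
Solve 73070/(1 + 15.42·e^(−0.13t)) = 69416.5: 1 + 15.42·e^(−0.13t) = 1.0526, so e^(−0.13t) = 0.00341315.
−0.13·t = ln(0.00341315) = -5.6801, so t = 5.6801/0.13 = 43.693.

43.69 days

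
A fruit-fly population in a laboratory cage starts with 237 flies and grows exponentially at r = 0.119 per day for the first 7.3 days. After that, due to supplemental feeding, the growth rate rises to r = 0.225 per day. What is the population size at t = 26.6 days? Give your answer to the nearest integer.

43445 flies

Phase 1: N(7.3) = 237·e^(0.119×7.3) = 237·e^0.8687 = 564.963.
Phase 2 runs for 26.6 − 7.3 = 19.3 days at r = 0.225.
N(26.6) = 564.963·e^(0.225×19.3) = 564.963·e^4.343 = 43445.4.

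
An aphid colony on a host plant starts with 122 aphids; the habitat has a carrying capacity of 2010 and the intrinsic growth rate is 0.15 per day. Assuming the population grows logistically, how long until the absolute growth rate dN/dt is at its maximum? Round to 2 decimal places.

18.26 days

Logistic growth is fastest at N = K/2 = 1005.
A = (K − N₀)/N₀ = 15.475. Set K/(1 + A·e^(−rt)) = K/2 → A·e^(−rt) = 1.
e^(−0.15t) = 1/15.475 = 0.0646186, so t = ln(15.475)/0.15 = 2.7393/0.15 = 18.262.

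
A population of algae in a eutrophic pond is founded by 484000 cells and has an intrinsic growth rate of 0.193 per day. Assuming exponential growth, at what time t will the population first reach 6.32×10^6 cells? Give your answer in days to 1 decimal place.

13.3 days

Set N₀·e^(rt) = 6.32×10^6: e^(0.193·t) = 6.32×10^6/484000 = 13.058.
0.193·t = ln(13.058) = 2.5694, so t = 2.5694/0.193 = 13.313.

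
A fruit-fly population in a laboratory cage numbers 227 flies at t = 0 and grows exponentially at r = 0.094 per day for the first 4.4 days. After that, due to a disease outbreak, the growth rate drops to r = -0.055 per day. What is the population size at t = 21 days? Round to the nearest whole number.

138 flies

Phase 1: N(4.4) = 227·e^(0.094×4.4) = 227·e^0.4136 = 343.281.
Phase 2 runs for 21 − 4.4 = 16.6 days at r = -0.055.
N(21) = 343.281·e^(-0.055×16.6) = 343.281·e^-0.913 = 137.765.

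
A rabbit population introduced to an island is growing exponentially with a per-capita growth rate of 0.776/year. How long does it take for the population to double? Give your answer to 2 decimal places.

Doubling time t_d = ln(2)/r = 0.6931/0.776 = 0.89323.

0.89 years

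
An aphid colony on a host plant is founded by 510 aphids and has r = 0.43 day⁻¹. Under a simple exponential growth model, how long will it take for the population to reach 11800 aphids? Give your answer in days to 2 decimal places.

7.31 days

Set N₀·e^(rt) = 11800: e^(0.43·t) = 11800/510 = 23.137.
0.43·t = ln(23.137) = 3.1414, so t = 3.1414/0.43 = 7.3057.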